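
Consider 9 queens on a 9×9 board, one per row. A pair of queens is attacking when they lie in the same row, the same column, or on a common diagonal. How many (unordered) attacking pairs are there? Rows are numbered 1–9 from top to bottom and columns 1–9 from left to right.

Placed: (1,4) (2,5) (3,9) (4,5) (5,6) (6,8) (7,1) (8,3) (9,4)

6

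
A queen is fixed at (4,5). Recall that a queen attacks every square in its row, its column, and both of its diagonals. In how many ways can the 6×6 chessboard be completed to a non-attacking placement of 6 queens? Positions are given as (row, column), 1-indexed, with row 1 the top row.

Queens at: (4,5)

1

Branch on row 1: col 1 → 0; col 3 → 1; col 4 → 0; col 6 → 0.
Sum: 0 + 1 + 0 + 0 = 1.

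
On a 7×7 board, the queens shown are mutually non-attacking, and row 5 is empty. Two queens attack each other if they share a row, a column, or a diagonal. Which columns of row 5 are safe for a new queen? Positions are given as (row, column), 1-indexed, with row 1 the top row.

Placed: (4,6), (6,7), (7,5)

(4,6) attacks row 5 at column 6 and diagonals 5, 7.
(6,7) attacks row 5 at column 7 and diagonals 6.
(7,5) attacks row 5 at column 5 and diagonals 3, 7.
Attacked columns: {3, 5, 6, 7}. Safe: {1, 2, 4}.

columns 1, 2, 4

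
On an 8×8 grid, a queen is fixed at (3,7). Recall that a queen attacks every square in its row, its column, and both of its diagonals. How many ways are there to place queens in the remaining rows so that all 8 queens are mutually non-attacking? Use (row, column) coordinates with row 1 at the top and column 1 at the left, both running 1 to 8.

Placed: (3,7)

Branch on row 1: col 1 → 0; col 2 → 2; col 3 → 2; col 4 → 3; col 6 → 7; col 8 → 0.
Sum: 0 + 2 + 2 + 3 + 7 + 0 = 14.

14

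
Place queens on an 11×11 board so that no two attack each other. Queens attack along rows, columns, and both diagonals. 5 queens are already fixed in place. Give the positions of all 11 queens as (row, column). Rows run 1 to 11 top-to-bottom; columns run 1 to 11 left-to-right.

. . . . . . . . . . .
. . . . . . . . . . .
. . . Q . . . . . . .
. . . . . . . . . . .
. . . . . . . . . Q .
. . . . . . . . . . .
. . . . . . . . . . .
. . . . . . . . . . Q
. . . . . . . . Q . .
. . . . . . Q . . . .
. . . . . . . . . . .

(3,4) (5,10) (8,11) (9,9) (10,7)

(1,8) (2,1) (3,4) (4,6) (5,10) (6,2) (7,5) (8,11) (9,9) (10,7) (11,3)

Row 1: attacked by (3,4)→{2,4,6}; (5,10)→{6,10}; (8,11)→{4,11}; (9,9)→{1,9}; (10,7)→{7}. Safe: 3, 5, 8. Place at column 8.
Row 2: attacked by (1,8)→{7,8,9}; (3,4)→{3,4,5}; (5,10)→{7,10}; (8,11)→{5,11}; (9,9)→{2,9}; (10,7)→{7}. Safe: 1, 6. Place at column 1.
Row 4: attacked by (1,8)→{5,8,11}; (2,1)→{1,3}; (3,4)→{3,4,5}; (5,10)→{9,10,11}; (8,11)→{7,11}; (9,9)→{4,9}; (10,7)→{1,7}. Safe: 2, 6. Place at column 6.
Row 6: attacked by (1,8)→{3,8}; (2,1)→{1,5}; (3,4)→{1,4,7}; (4,6)→{4,6,8}; (5,10)→{9,10,11}; (8,11)→{9,11}; (9,9)→{6,9}; (10,7)→{3,7,11}. Safe: 2. Place at column 2.
Row 7: attacked by (1,8)→{2,8}; (2,1)→{1,6}; (3,4)→{4,8}; (4,6)→{3,6,9}; (5,10)→{8,10}; (6,2)→{1,2,3}; (8,11)→{10,11}; (9,9)→{7,9,11}; (10,7)→{4,7,10}. Safe: 5. Place at column 5.
Row 11: attacked by (1,8)→{8}; (2,1)→{1,10}; (3,4)→{4}; (4,6)→{6}; (5,10)→{4,10}; (6,2)→{2,7}; (7,5)→{1,5,9}; (8,11)→{8,11}; (9,9)→{7,9,11}; (10,7)→{6,7,8}. Safe: 3. Place at column 3.
Columns [8, 1, 4, 6, 10, 2, 5, 11, 9, 7, 3], r−c [-7, 1, -1, -2, -5, 4, 2, -3, 0, 3, 8], r+c [9, 3, 7, 10, 15, 8, 12, 19, 18, 17, 14] are all distinct, so no two queens attack.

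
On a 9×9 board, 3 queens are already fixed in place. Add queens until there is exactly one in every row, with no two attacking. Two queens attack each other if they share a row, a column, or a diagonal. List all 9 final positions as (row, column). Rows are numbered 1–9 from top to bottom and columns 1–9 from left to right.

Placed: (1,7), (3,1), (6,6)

(1,7) (2,4) (3,1) (4,9) (5,2) (6,6) (7,8) (8,3) (9,5)

Row 2: attacked by (1,7)→{6,7,8}; (3,1)→{1,2}; (6,6)→{2,6}. Safe: 3, 4, 5, 9. Place at column 4.
Row 4: attacked by (1,7)→{4,7}; (2,4)→{2,4,6}; (3,1)→{1,2}; (6,6)→{4,6,8}. Safe: 3, 5, 9. Place at column 9.
Row 5: attacked by (1,7)→{3,7}; (2,4)→{1,4,7}; (3,1)→{1,3}; (4,9)→{8,9}; (6,6)→{5,6,7}. Safe: 2. Place at column 2.
Row 7: attacked by (1,7)→{1,7}; (2,4)→{4,9}; (3,1)→{1,5}; (4,9)→{6,9}; (5,2)→{2,4}; (6,6)→{5,6,7}. Safe: 3, 8. Place at column 8.
Row 8: attacked by (1,7)→{7}; (2,4)→{4}; (3,1)→{1,6}; (4,9)→{5,9}; (5,2)→{2,5}; (6,6)→{4,6,8}; (7,8)→{7,8,9}. Safe: 3. Place at column 3.
Row 9: attacked by (1,7)→{7}; (2,4)→{4}; (3,1)→{1,7}; (4,9)→{4,9}; (5,2)→{2,6}; (6,6)→{3,6,9}; (7,8)→{6,8}; (8,3)→{2,3,4}. Safe: 5. Place at column 5.
Columns [7, 4, 1, 9, 2, 6, 8, 3, 5], r−c [-6, -2, 2, -5, 3, 0, -1, 5, 4], r+c [8, 6, 4, 13, 7, 12, 15, 11, 14] are all distinct, so no two queens attack.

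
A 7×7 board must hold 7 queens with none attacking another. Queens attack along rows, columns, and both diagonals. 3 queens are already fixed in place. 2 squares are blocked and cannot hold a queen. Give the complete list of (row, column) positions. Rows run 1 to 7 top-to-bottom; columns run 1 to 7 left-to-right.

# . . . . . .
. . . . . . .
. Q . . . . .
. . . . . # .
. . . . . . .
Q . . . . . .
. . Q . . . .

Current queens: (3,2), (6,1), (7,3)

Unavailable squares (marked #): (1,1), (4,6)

(1,5) (2,7) (3,2) (4,4) (5,6) (6,1) (7,3)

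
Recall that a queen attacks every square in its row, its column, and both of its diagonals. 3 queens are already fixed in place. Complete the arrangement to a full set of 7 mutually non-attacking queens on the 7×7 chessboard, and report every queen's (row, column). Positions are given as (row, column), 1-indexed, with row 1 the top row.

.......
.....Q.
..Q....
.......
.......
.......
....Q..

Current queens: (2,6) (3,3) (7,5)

(1,2) (2,6) (3,3) (4,7) (5,4) (6,1) (7,5)

Row 1: attacked by (2,6)→{5,6,7}; (3,3)→{1,3,5}; (7,5)→{5}. Safe: 2, 4. Place at column 2.
Row 4: attacked by (1,2)→{2,5}; (2,6)→{4,6}; (3,3)→{2,3,4}; (7,5)→{2,5}. Safe: 1, 7. Place at column 7.
Row 5: attacked by (1,2)→{2,6}; (2,6)→{3,6}; (3,3)→{1,3,5}; (4,7)→{6,7}; (7,5)→{3,5,7}. Safe: 4. Place at column 4.
Row 6: attacked by (1,2)→{2,7}; (2,6)→{2,6}; (3,3)→{3,6}; (4,7)→{5,7}; (5,4)→{3,4,5}; (7,5)→{4,5,6}. Safe: 1. Place at column 1.
Columns [2, 6, 3, 7, 4, 1, 5], r−c [-1, -4, 0, -3, 1, 5, 2], r+c [3, 8, 6, 11, 9, 7, 12] are all distinct, so no two queens attack.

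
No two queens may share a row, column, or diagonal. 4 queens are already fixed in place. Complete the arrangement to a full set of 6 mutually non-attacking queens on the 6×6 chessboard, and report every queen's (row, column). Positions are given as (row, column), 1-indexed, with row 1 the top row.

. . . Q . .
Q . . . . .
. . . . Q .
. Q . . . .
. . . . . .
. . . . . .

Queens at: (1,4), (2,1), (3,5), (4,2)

(1,4) (2,1) (3,5) (4,2) (5,6) (6,3)

Row 5: attacked by (1,4)→{4}; (2,1)→{1,4}; (3,5)→{3,5}; (4,2)→{1,2,3}. Safe: 6. Place at column 6.
Row 6: attacked by (1,4)→{4}; (2,1)→{1,5}; (3,5)→{2,5}; (4,2)→{2,4}; (5,6)→{5,6}. Safe: 3. Place at column 3.
Columns [4, 1, 5, 2, 6, 3], r−c [-3, 1, -2, 2, -1, 3], r+c [5, 3, 8, 6, 11, 9] are all distinct, so no two queens attack.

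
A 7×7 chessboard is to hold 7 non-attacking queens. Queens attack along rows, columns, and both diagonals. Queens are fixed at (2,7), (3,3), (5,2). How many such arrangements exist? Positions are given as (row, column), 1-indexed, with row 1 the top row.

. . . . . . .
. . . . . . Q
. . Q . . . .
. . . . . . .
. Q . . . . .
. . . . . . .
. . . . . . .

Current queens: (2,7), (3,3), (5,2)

Branch on row 1: col 4 → 1.
Sum: 1 = 1.

1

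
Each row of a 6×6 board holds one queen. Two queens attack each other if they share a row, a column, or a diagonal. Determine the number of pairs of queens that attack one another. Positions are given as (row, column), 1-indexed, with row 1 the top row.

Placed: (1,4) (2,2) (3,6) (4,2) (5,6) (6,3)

Same column: (2,2)–(4,2) (column 2); (3,6)–(5,6) (column 6).
Same diagonal: (1,4)–(3,6) (|1−3| = |4−6| = 2); (3,6)–(6,3) (|3−6| = |6−3| = 3).
Total attacking pairs: 4.

4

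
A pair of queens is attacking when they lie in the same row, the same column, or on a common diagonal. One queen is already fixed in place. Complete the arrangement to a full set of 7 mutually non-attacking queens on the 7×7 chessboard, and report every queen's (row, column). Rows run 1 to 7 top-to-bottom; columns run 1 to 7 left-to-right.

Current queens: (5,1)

(1,2) (2,7) (3,5) (4,3) (5,1) (6,6) (7,4)

Row 1: attacked by (5,1)→{1,5}. Safe: 2, 3, 4, 6, 7. Place at column 2.
Row 2: attacked by (1,2)→{1,2,3}; (5,1)→{1,4}. Safe: 5, 6, 7. Place at column 7.
Row 3: attacked by (1,2)→{2,4}; (2,7)→{6,7}; (5,1)→{1,3}. Safe: 5. Place at column 5.
Row 4: attacked by (1,2)→{2,5}; (2,7)→{5,7}; (3,5)→{4,5,6}; (5,1)→{1,2}. Safe: 3. Place at column 3.
Row 6: attacked by (1,2)→{2,7}; (2,7)→{3,7}; (3,5)→{2,5}; (4,3)→{1,3,5}; (5,1)→{1,2}. Safe: 4, 6. Place at column 6.
Row 7: attacked by (1,2)→{2}; (2,7)→{2,7}; (3,5)→{1,5}; (4,3)→{3,6}; (5,1)→{1,3}; (6,6)→{5,6,7}. Safe: 4. Place at column 4.
Columns [2, 7, 5, 3, 1, 6, 4], r−c [-1, -5, -2, 1, 4, 0, 3], r+c [3, 9, 8, 7, 6, 12, 11] are all distinct, so no two queens attack.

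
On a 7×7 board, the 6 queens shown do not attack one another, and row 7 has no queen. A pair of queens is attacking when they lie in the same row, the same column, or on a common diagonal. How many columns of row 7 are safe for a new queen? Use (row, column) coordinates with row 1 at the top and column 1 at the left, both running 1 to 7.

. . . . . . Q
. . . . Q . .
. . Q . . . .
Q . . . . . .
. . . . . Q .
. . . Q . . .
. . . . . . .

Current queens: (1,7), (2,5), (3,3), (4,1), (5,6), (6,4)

1

(1,7) attacks row 7 at column 7 and diagonals 1.
(2,5) attacks row 7 at column 5.
(3,3) attacks row 7 at column 3 and diagonals 7.
(4,1) attacks row 7 at column 1 and diagonals 4.
(5,6) attacks row 7 at column 6 and diagonals 4.
(6,4) attacks row 7 at column 4 and diagonals 3, 5.
Attacked columns: {1, 3, 4, 5, 6, 7}. Safe: {2}.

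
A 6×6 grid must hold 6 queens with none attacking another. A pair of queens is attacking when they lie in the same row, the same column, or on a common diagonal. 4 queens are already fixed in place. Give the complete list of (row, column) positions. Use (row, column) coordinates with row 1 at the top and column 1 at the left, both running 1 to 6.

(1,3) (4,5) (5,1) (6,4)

Row 2: attacked by (1,3)→{2,3,4}; (4,5)→{3,5}; (5,1)→{1,4}; (6,4)→{4}. Safe: 6. Place at column 6.
Row 3: attacked by (1,3)→{1,3,5}; (2,6)→{5,6}; (4,5)→{4,5,6}; (5,1)→{1,3}; (6,4)→{1,4}. Safe: 2. Place at column 2.
Columns [3, 6, 2, 5, 1, 4], r−c [-2, -4, 1, -1, 4, 2], r+c [4, 8, 5, 9, 6, 10] are all distinct, so no two queens attack.

(1,3) (2,6) (3,2) (4,5) (5,1) (6,4)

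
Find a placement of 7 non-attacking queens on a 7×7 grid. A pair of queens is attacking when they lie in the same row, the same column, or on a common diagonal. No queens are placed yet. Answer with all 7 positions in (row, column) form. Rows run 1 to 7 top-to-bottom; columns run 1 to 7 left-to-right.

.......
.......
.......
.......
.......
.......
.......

(1,4) (2,1) (3,3) (4,6) (5,2) (6,7) (7,5)

Row 1: Safe: 1, 2, 3, 4, 5, 6, 7. Place at column 4.
Row 2: attacked by (1,4)→{3,4,5}. Safe: 1, 2, 6, 7. Place at column 1.
Row 3: attacked by (1,4)→{2,4,6}; (2,1)→{1,2}. Safe: 3, 5, 7. Place at column 3.
Row 4: attacked by (1,4)→{1,4,7}; (2,1)→{1,3}; (3,3)→{2,3,4}. Safe: 5, 6. Place at column 6.
Row 5: attacked by (1,4)→{4}; (2,1)→{1,4}; (3,3)→{1,3,5}; (4,6)→{5,6,7}. Safe: 2. Place at column 2.
Row 6: attacked by (1,4)→{4}; (2,1)→{1,5}; (3,3)→{3,6}; (4,6)→{4,6}; (5,2)→{1,2,3}. Safe: 7. Place at column 7.
Row 7: attacked by (1,4)→{4}; (2,1)→{1,6}; (3,3)→{3,7}; (4,6)→{3,6}; (5,2)→{2,4}; (6,7)→{6,7}. Safe: 5. Place at column 5.
Columns [4, 1, 3, 6, 2, 7, 5], r−c [-3, 1, 0, -2, 3, -1, 2], r+c [5, 3, 6, 10, 7, 13, 12] are all distinct, so no two queens attack.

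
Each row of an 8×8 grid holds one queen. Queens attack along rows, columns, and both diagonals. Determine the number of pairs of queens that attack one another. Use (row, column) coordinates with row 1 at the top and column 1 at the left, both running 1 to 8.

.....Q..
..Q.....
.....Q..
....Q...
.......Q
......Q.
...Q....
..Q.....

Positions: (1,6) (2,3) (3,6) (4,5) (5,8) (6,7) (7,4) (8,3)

Same column: (1,6)–(3,6) (column 6); (2,3)–(8,3) (column 3).
Same diagonal: (2,3)–(4,5) (|2−4| = |3−5| = 2); (2,3)–(6,7) (|2−6| = |3−7| = 4); (3,6)–(4,5) (|3−4| = |6−5| = 1); (3,6)–(5,8) (|3−5| = |6−8| = 2); (4,5)–(6,7) (|4−6| = |5−7| = 2); (5,8)–(6,7) (|5−6| = |8−7| = 1); (7,4)–(8,3) (|7−8| = |4−3| = 1).
Total attacking pairs: 9.

9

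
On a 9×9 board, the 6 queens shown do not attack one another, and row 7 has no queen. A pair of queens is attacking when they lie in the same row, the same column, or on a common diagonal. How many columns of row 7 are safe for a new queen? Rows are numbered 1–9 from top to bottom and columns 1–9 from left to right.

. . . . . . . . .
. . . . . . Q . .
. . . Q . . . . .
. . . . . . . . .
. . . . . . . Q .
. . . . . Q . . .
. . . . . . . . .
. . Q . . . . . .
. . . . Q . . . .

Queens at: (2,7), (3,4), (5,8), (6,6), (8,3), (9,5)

(2,7) attacks row 7 at column 7 and diagonals 2.
(3,4) attacks row 7 at column 4 and diagonals 8.
(5,8) attacks row 7 at column 8 and diagonals 6.
(6,6) attacks row 7 at column 6 and diagonals 5, 7.
(8,3) attacks row 7 at column 3 and diagonals 2, 4.
(9,5) attacks row 7 at column 5 and diagonals 3, 7.
Attacked columns: {2, 3, 4, 5, 6, 7, 8}. Safe: {1, 9}.

2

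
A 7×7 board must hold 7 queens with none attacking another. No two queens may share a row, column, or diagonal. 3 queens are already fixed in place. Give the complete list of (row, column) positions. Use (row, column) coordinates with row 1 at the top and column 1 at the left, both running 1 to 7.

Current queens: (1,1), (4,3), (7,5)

Row 2: attacked by (1,1)→{1,2}; (4,3)→{1,3,5}; (7,5)→{5}. Safe: 4, 6, 7. Place at column 4.
Row 3: attacked by (1,1)→{1,3}; (2,4)→{3,4,5}; (4,3)→{2,3,4}; (7,5)→{1,5}. Safe: 6, 7. Place at column 7.
Row 5: attacked by (1,1)→{1,5}; (2,4)→{1,4,7}; (3,7)→{5,7}; (4,3)→{2,3,4}; (7,5)→{3,5,7}. Safe: 6. Place at column 6.
Row 6: attacked by (1,1)→{1,6}; (2,4)→{4}; (3,7)→{4,7}; (4,3)→{1,3,5}; (5,6)→{5,6,7}; (7,5)→{4,5,6}. Safe: 2. Place at column 2.
Columns [1, 4, 7, 3, 6, 2, 5], r−c [0, -2, -4, 1, -1, 4, 2], r+c [2, 6, 10, 7, 11, 8, 12] are all distinct, so no two queens attack.

(1,1) (2,4) (3,7) (4,3) (5,6) (6,2) (7,5)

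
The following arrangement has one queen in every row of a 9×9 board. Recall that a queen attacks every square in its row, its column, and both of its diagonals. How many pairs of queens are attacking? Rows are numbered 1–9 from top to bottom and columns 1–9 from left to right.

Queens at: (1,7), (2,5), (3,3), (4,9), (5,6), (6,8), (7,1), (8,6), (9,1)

4

Same column: (5,6)–(8,6) (column 6); (7,1)–(9,1) (column 1).
Same diagonal: (1,7)–(7,1) (|1−7| = |7−1| = 6); (6,8)–(8,6) (|6−8| = |8−6| = 2).
Total attacking pairs: 4.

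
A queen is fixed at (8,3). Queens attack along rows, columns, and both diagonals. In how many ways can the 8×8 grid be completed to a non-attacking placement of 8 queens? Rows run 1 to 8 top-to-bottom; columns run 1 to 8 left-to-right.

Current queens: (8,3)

Branch on row 1: col 1 → 2; col 2 → 2; col 4 → 3; col 5 → 4; col 6 → 5; col 7 → 0; col 8 → 0.
Sum: 2 + 2 + 3 + 4 + 5 + 0 + 0 = 16.

16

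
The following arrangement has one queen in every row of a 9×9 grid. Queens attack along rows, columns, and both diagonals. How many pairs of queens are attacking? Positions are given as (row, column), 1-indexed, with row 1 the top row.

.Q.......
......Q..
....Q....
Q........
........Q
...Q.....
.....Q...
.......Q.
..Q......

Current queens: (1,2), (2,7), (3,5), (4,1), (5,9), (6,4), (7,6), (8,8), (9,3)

0

All columns are distinct and no two queens satisfy |Δrow| = |Δcol|, so no pair attacks.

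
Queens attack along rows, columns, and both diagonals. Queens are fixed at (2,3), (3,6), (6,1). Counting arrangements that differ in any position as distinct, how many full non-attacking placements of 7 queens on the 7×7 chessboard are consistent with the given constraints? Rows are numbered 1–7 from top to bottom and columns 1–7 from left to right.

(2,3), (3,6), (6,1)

Branch on row 1: col 5 → 0; col 7 → 1.
Sum: 0 + 1 = 1.

1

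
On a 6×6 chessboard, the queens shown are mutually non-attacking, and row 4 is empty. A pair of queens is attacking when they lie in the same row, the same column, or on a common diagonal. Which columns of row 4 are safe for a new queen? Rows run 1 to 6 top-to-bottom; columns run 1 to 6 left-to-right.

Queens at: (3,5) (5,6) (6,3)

(3,5) attacks row 4 at column 5 and diagonals 4, 6.
(5,6) attacks row 4 at column 6 and diagonals 5.
(6,3) attacks row 4 at column 3 and diagonals 1, 5.
Attacked columns: {1, 3, 4, 5, 6}. Safe: {2}.

columns 2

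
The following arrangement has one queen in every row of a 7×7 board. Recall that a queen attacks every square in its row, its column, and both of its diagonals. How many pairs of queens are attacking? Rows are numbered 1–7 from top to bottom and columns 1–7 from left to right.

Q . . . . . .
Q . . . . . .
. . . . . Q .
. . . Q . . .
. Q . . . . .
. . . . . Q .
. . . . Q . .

6

Same column: (1,1)–(2,1) (column 1); (3,6)–(6,6) (column 6).
Same diagonal: (1,1)–(4,4) (|1−4| = |1−4| = 3); (1,1)–(6,6) (|1−6| = |1−6| = 5); (4,4)–(6,6) (|4−6| = |4−6| = 2); (6,6)–(7,5) (|6−7| = |6−5| = 1).
Total attacking pairs: 6.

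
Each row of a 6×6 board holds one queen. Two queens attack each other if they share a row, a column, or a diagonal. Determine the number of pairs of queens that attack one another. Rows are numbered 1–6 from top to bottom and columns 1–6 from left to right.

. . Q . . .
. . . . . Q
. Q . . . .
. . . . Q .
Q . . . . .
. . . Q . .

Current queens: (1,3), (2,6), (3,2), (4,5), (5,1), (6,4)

0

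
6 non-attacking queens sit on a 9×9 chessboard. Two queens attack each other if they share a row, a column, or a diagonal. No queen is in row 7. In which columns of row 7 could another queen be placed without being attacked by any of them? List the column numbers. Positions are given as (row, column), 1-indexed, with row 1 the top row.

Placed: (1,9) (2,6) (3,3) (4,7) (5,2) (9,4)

(1,9) attacks row 7 at column 9 and diagonals 3.
(2,6) attacks row 7 at column 6 and diagonals 1.
(3,3) attacks row 7 at column 3 and diagonals 7.
(4,7) attacks row 7 at column 7 and diagonals 4.
(5,2) attacks row 7 at column 2 and diagonals 4.
(9,4) attacks row 7 at column 4 and diagonals 2, 6.
Attacked columns: {1, 2, 3, 4, 6, 7, 9}. Safe: {5, 8}.

columns 5, 8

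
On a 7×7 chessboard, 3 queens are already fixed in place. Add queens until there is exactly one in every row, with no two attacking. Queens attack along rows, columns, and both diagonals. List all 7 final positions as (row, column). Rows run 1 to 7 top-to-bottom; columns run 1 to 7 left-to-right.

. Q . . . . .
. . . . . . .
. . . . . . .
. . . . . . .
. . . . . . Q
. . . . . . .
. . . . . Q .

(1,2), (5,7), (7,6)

Row 2: attacked by (1,2)→{1,2,3}; (5,7)→{4,7}; (7,6)→{1,6}. Safe: 5. Place at column 5.
Row 3: attacked by (1,2)→{2,4}; (2,5)→{4,5,6}; (5,7)→{5,7}; (7,6)→{2,6}. Safe: 1, 3. Place at column 3.
Row 4: attacked by (1,2)→{2,5}; (2,5)→{3,5,7}; (3,3)→{2,3,4}; (5,7)→{6,7}; (7,6)→{3,6}. Safe: 1. Place at column 1.
Row 6: attacked by (1,2)→{2,7}; (2,5)→{1,5}; (3,3)→{3,6}; (4,1)→{1,3}; (5,7)→{6,7}; (7,6)→{5,6,7}. Safe: 4. Place at column 4.
Columns [2, 5, 3, 1, 7, 4, 6], r−c [-1, -3, 0, 3, -2, 2, 1], r+c [3, 7, 6, 5, 12, 10, 13] are all distinct, so no two queens attack.

(1,2) (2,5) (3,3) (4,1) (5,7) (6,4) (7,6)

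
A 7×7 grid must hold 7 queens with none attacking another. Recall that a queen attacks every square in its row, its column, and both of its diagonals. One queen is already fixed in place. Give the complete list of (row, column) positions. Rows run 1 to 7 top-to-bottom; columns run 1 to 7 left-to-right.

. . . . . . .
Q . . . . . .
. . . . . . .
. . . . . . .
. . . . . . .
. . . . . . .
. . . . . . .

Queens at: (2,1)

Row 1: attacked by (2,1)→{1,2}. Safe: 3, 4, 5, 6, 7. Place at column 4.
Row 3: attacked by (1,4)→{2,4,6}; (2,1)→{1,2}. Safe: 3, 5, 7. Place at column 5.
Row 4: attacked by (1,4)→{1,4,7}; (2,1)→{1,3}; (3,5)→{4,5,6}. Safe: 2. Place at column 2.
Row 5: attacked by (1,4)→{4}; (2,1)→{1,4}; (3,5)→{3,5,7}; (4,2)→{1,2,3}. Safe: 6. Place at column 6.
Row 6: attacked by (1,4)→{4}; (2,1)→{1,5}; (3,5)→{2,5}; (4,2)→{2,4}; (5,6)→{5,6,7}. Safe: 3. Place at column 3.
Row 7: attacked by (1,4)→{4}; (2,1)→{1,6}; (3,5)→{1,5}; (4,2)→{2,5}; (5,6)→{4,6}; (6,3)→{2,3,4}. Safe: 7. Place at column 7.
Columns [4, 1, 5, 2, 6, 3, 7], r−c [-3, 1, -2, 2, -1, 3, 0], r+c [5, 3, 8, 6, 11, 9, 14] are all distinct, so no two queens attack.

(1,4) (2,1) (3,5) (4,2) (5,6) (6,3) (7,7)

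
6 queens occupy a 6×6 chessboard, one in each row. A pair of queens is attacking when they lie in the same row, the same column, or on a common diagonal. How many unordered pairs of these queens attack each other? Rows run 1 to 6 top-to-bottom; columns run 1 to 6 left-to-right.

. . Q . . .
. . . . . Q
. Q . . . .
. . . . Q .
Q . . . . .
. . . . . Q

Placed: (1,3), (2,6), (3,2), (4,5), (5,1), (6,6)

1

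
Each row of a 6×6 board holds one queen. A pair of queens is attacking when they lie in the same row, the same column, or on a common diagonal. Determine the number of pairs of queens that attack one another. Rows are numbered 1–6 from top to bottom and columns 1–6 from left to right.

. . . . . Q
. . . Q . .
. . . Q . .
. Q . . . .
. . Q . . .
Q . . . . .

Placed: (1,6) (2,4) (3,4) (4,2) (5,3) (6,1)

Same column: (2,4)–(3,4) (column 4).
Same diagonal: (1,6)–(3,4) (|1−3| = |6−4| = 2); (1,6)–(6,1) (|1−6| = |6−1| = 5); (2,4)–(4,2) (|2−4| = |4−2| = 2); (3,4)–(6,1) (|3−6| = |4−1| = 3); (4,2)–(5,3) (|4−5| = |2−3| = 1).
Total attacking pairs: 6.

6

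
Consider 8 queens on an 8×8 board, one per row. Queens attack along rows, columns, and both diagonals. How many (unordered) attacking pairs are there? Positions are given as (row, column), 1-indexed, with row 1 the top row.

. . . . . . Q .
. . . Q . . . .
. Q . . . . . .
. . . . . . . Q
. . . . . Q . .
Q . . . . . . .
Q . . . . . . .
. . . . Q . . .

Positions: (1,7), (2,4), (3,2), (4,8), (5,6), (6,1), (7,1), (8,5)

Same column: (6,1)–(7,1) (column 1).
Same diagonal: (1,7)–(7,1) (|1−7| = |7−1| = 6).
Total attacking pairs: 2.

2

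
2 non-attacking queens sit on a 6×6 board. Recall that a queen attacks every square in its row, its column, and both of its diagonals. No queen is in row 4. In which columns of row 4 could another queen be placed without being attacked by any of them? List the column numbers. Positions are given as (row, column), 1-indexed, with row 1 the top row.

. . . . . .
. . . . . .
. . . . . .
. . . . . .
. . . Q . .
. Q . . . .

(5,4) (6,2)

(5,4) attacks row 4 at column 4 and diagonals 3, 5.
(6,2) attacks row 4 at column 2 and diagonals 4.
Attacked columns: {2, 3, 4, 5}. Safe: {1, 6}.

columns 1, 6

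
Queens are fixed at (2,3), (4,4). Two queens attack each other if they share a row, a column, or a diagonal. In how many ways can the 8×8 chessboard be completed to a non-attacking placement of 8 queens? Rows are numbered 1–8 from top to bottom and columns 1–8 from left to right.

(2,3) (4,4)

Branch on row 1: col 5 → 1; col 6 → 1; col 8 → 0.
Sum: 1 + 1 + 0 = 2.

2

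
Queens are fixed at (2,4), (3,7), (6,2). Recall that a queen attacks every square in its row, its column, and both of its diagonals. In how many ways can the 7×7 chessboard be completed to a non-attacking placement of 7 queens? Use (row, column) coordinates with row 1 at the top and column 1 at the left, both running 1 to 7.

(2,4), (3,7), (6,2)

1

Branch on row 1: col 1 → 1; col 6 → 0.
Sum: 1 + 0 = 1.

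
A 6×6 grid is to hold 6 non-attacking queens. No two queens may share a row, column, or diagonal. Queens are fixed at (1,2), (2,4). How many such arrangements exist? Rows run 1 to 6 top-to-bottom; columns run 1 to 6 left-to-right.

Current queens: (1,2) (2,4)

Branch on row 3: col 1 → 0; col 6 → 1.
Sum: 0 + 1 = 1.

1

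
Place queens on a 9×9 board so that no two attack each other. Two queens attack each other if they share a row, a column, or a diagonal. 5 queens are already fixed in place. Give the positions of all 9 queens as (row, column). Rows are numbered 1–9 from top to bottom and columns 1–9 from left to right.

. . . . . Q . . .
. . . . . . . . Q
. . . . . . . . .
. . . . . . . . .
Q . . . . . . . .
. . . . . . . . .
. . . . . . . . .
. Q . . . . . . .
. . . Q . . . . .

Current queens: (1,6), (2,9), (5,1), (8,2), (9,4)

(1,6) (2,9) (3,5) (4,8) (5,1) (6,3) (7,7) (8,2) (9,4)

Row 3: attacked by (1,6)→{4,6,8}; (2,9)→{8,9}; (5,1)→{1,3}; (8,2)→{2,7}; (9,4)→{4}. Safe: 5. Place at column 5.
Row 4: attacked by (1,6)→{3,6,9}; (2,9)→{7,9}; (3,5)→{4,5,6}; (5,1)→{1,2}; (8,2)→{2,6}; (9,4)→{4,9}. Safe: 8. Place at column 8.
Row 6: attacked by (1,6)→{1,6}; (2,9)→{5,9}; (3,5)→{2,5,8}; (4,8)→{6,8}; (5,1)→{1,2}; (8,2)→{2,4}; (9,4)→{1,4,7}. Safe: 3. Place at column 3.
Row 7: attacked by (1,6)→{6}; (2,9)→{4,9}; (3,5)→{1,5,9}; (4,8)→{5,8}; (5,1)→{1,3}; (6,3)→{2,3,4}; (8,2)→{1,2,3}; (9,4)→{2,4,6}. Safe: 7. Place at column 7.
Columns [6, 9, 5, 8, 1, 3, 7, 2, 4], r−c [-5, -7, -2, -4, 4, 3, 0, 6, 5], r+c [7, 11, 8, 12, 6, 9, 14, 10, 13] are all distinct, so no two queens attack.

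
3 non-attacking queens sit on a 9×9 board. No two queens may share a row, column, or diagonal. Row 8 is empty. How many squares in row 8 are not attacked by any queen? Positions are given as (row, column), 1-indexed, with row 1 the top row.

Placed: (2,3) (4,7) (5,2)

4

(2,3) attacks row 8 at column 3 and diagonals 9.
(4,7) attacks row 8 at column 7 and diagonals 3.
(5,2) attacks row 8 at column 2 and diagonals 5.
Attacked columns: {2, 3, 5, 7, 9}. Safe: {1, 4, 6, 8}.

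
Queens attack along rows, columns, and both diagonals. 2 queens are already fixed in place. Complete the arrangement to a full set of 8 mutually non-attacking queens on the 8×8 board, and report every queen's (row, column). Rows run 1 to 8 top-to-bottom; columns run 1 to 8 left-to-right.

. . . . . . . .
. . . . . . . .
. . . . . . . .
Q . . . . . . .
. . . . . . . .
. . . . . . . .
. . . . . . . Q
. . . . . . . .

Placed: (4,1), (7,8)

(1,6) (2,2) (3,7) (4,1) (5,3) (6,5) (7,8) (8,4)

Row 1: attacked by (4,1)→{1,4}; (7,8)→{2,8}. Safe: 3, 5, 6, 7. Place at column 6.
Row 2: attacked by (1,6)→{5,6,7}; (4,1)→{1,3}; (7,8)→{3,8}. Safe: 2, 4. Place at column 2.
Row 3: attacked by (1,6)→{4,6,8}; (2,2)→{1,2,3}; (4,1)→{1,2}; (7,8)→{4,8}. Safe: 5, 7. Place at column 7.
Row 5: attacked by (1,6)→{2,6}; (2,2)→{2,5}; (3,7)→{5,7}; (4,1)→{1,2}; (7,8)→{6,8}. Safe: 3, 4. Place at column 3.
Row 6: attacked by (1,6)→{1,6}; (2,2)→{2,6}; (3,7)→{4,7}; (4,1)→{1,3}; (5,3)→{2,3,4}; (7,8)→{7,8}. Safe: 5. Place at column 5.
Row 8: attacked by (1,6)→{6}; (2,2)→{2,8}; (3,7)→{2,7}; (4,1)→{1,5}; (5,3)→{3,6}; (6,5)→{3,5,7}; (7,8)→{7,8}. Safe: 4. Place at column 4.
Columns [6, 2, 7, 1, 3, 5, 8, 4], r−c [-5, 0, -4, 3, 2, 1, -1, 4], r+c [7, 4, 10, 5, 8, 11, 15, 12] are all distinct, so no two queens attack.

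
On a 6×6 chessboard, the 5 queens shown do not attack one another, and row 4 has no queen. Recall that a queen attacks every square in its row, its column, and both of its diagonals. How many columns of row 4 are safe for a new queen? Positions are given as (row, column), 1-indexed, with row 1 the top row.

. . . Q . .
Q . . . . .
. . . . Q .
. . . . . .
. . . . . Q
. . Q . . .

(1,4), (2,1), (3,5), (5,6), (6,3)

1

(1,4) attacks row 4 at column 4 and diagonals 1.
(2,1) attacks row 4 at column 1 and diagonals 3.
(3,5) attacks row 4 at column 5 and diagonals 4, 6.
(5,6) attacks row 4 at column 6 and diagonals 5.
(6,3) attacks row 4 at column 3 and diagonals 1, 5.
Attacked columns: {1, 3, 4, 5, 6}. Safe: {2}.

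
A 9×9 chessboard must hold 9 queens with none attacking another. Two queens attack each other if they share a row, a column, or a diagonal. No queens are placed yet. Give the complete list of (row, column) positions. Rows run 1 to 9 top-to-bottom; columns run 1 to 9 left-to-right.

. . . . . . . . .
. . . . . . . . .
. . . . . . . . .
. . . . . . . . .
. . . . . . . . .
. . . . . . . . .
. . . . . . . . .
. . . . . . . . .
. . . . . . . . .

Row 1: Safe: 1, 2, 3, 4, 5, 6, 7, 8, 9. Place at column 2.
Row 2: attacked by (1,2)→{1,2,3}. Safe: 4, 5, 6, 7, 8, 9. Place at column 7.
Row 3: attacked by (1,2)→{2,4}; (2,7)→{6,7,8}. Safe: 1, 3, 5, 9. Place at column 5.
Row 4: attacked by (1,2)→{2,5}; (2,7)→{5,7,9}; (3,5)→{4,5,6}. Safe: 1, 3, 8. Place at column 1.
Row 5: attacked by (1,2)→{2,6}; (2,7)→{4,7}; (3,5)→{3,5,7}; (4,1)→{1,2}. Safe: 8, 9. Place at column 9.
Row 6: attacked by (1,2)→{2,7}; (2,7)→{3,7}; (3,5)→{2,5,8}; (4,1)→{1,3}; (5,9)→{8,9}. Safe: 4, 6. Place at column 4.
Row 7: attacked by (1,2)→{2,8}; (2,7)→{2,7}; (3,5)→{1,5,9}; (4,1)→{1,4}; (5,9)→{7,9}; (6,4)→{3,4,5}. Safe: 6. Place at column 6.
Row 8: attacked by (1,2)→{2,9}; (2,7)→{1,7}; (3,5)→{5}; (4,1)→{1,5}; (5,9)→{6,9}; (6,4)→{2,4,6}; (7,6)→{5,6,7}. Safe: 3, 8. Place at column 8.
Row 9: attacked by (1,2)→{2}; (2,7)→{7}; (3,5)→{5}; (4,1)→{1,6}; (5,9)→{5,9}; (6,4)→{1,4,7}; (7,6)→{4,6,8}; (8,8)→{7,8,9}. Safe: 3. Place at column 3.
Columns [2, 7, 5, 1, 9, 4, 6, 8, 3], r−c [-1, -5, -2, 3, -4, 2, 1, 0, 6], r+c [3, 9, 8, 5, 14, 10, 13, 16, 12] are all distinct, so no two queens attack.

(1,2) (2,7) (3,5) (4,1) (5,9) (6,4) (7,6) (8,8) (9,3)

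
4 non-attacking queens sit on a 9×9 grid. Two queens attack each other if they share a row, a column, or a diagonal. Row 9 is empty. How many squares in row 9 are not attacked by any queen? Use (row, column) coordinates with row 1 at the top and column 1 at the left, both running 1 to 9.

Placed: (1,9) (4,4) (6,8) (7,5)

2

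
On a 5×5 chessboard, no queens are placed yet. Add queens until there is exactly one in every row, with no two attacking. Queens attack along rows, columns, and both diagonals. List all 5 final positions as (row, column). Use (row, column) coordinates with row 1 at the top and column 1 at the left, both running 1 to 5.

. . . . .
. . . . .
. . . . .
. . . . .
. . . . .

(1,1) (2,4) (3,2) (4,5) (5,3)

Row 1: Safe: 1, 2, 3, 4, 5. Place at column 1.
Row 2: attacked by (1,1)→{1,2}. Safe: 3, 4, 5. Place at column 4.
Row 3: attacked by (1,1)→{1,3}; (2,4)→{3,4,5}. Safe: 2. Place at column 2.
Row 4: attacked by (1,1)→{1,4}; (2,4)→{2,4}; (3,2)→{1,2,3}. Safe: 5. Place at column 5.
Row 5: attacked by (1,1)→{1,5}; (2,4)→{1,4}; (3,2)→{2,4}; (4,5)→{4,5}. Safe: 3. Place at column 3.
Columns [1, 4, 2, 5, 3], r−c [0, -2, 1, -1, 2], r+c [2, 6, 5, 9, 8] are all distinct, so no two queens attack.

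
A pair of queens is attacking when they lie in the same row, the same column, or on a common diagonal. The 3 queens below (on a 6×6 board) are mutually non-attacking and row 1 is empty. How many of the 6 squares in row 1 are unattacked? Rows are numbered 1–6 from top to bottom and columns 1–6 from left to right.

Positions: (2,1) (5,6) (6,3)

(2,1) attacks row 1 at column 1 and diagonals 2.
(5,6) attacks row 1 at column 6 and diagonals 2.
(6,3) attacks row 1 at column 3.
Attacked columns: {1, 2, 3, 6}. Safe: {4, 5}.

2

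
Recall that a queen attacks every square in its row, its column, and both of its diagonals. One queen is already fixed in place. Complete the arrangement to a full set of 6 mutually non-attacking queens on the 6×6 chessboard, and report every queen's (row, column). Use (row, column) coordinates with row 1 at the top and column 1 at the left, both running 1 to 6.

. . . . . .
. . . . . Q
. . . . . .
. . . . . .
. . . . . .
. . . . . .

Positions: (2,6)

Row 1: attacked by (2,6)→{5,6}. Safe: 1, 2, 3, 4. Place at column 3.
Row 3: attacked by (1,3)→{1,3,5}; (2,6)→{5,6}. Safe: 2, 4. Place at column 2.
Row 4: attacked by (1,3)→{3,6}; (2,6)→{4,6}; (3,2)→{1,2,3}. Safe: 5. Place at column 5.
Row 5: attacked by (1,3)→{3}; (2,6)→{3,6}; (3,2)→{2,4}; (4,5)→{4,5,6}. Safe: 1. Place at column 1.
Row 6: attacked by (1,3)→{3}; (2,6)→{2,6}; (3,2)→{2,5}; (4,5)→{3,5}; (5,1)→{1,2}. Safe: 4. Place at column 4.
Columns [3, 6, 2, 5, 1, 4], r−c [-2, -4, 1, -1, 4, 2], r+c [4, 8, 5, 9, 6, 10] are all distinct, so no two queens attack.

(1,3) (2,6) (3,2) (4,5) (5,1) (6,4)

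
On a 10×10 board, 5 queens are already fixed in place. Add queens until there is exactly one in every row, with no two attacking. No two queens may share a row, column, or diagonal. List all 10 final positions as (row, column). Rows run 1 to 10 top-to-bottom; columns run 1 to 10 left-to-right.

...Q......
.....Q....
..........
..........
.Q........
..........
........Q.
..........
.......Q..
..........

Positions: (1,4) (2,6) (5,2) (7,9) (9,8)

(1,4) (2,6) (3,3) (4,10) (5,2) (6,7) (7,9) (8,1) (9,8) (10,5)

Row 3: attacked by (1,4)→{2,4,6}; (2,6)→{5,6,7}; (5,2)→{2,4}; (7,9)→{5,9}; (9,8)→{2,8}. Safe: 1, 3, 10. Place at column 3.
Row 4: attacked by (1,4)→{1,4,7}; (2,6)→{4,6,8}; (3,3)→{2,3,4}; (5,2)→{1,2,3}; (7,9)→{6,9}; (9,8)→{3,8}. Safe: 5, 10. Place at column 10.
Row 6: attacked by (1,4)→{4,9}; (2,6)→{2,6,10}; (3,3)→{3,6}; (4,10)→{8,10}; (5,2)→{1,2,3}; (7,9)→{8,9,10}; (9,8)→{5,8}. Safe: 7. Place at column 7.
Row 8: attacked by (1,4)→{4}; (2,6)→{6}; (3,3)→{3,8}; (4,10)→{6,10}; (5,2)→{2,5}; (6,7)→{5,7,9}; (7,9)→{8,9,10}; (9,8)→{7,8,9}. Safe: 1. Place at column 1.
Row 10: attacked by (1,4)→{4}; (2,6)→{6}; (3,3)→{3,10}; (4,10)→{4,10}; (5,2)→{2,7}; (6,7)→{3,7}; (7,9)→{6,9}; (8,1)→{1,3}; (9,8)→{7,8,9}. Safe: 5. Place at column 5.
Columns [4, 6, 3, 10, 2, 7, 9, 1, 8, 5], r−c [-3, -4, 0, -6, 3, -1, -2, 7, 1, 5], r+c [5, 8, 6, 14, 7, 13, 16, 9, 17, 15] are all distinct, so no two queens attack.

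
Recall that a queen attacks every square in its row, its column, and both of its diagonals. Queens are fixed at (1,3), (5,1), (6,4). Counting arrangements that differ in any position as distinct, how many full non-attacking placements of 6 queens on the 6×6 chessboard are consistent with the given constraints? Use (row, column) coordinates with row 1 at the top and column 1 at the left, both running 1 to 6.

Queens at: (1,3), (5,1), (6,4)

1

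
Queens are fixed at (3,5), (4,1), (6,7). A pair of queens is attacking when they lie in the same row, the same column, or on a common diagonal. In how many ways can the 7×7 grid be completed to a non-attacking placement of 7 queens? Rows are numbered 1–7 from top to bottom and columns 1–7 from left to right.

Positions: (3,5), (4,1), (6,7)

Branch on row 1: col 6 → 1.
Sum: 1 = 1.

1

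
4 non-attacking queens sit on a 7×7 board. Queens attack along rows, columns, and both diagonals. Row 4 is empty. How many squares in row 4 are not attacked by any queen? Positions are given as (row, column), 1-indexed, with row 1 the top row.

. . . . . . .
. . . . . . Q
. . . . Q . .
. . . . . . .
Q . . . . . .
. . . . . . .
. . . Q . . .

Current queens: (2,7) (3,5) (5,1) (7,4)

1

(2,7) attacks row 4 at column 7 and diagonals 5.
(3,5) attacks row 4 at column 5 and diagonals 4, 6.
(5,1) attacks row 4 at column 1 and diagonals 2.
(7,4) attacks row 4 at column 4 and diagonals 1, 7.
Attacked columns: {1, 2, 4, 5, 6, 7}. Safe: {3}.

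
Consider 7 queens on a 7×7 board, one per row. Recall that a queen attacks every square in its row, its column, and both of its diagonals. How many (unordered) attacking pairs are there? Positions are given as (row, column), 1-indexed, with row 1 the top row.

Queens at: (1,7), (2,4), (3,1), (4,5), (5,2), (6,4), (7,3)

Same column: (2,4)–(6,4) (column 4).
Same diagonal: (3,1)–(6,4) (|3−6| = |1−4| = 3); (6,4)–(7,3) (|6−7| = |4−3| = 1).
Total attacking pairs: 3.

3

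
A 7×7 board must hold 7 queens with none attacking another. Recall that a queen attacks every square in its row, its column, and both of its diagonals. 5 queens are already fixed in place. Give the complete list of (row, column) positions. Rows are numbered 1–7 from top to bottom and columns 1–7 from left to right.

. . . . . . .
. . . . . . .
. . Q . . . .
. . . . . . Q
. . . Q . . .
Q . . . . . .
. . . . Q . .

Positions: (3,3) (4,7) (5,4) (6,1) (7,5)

(1,2) (2,6) (3,3) (4,7) (5,4) (6,1) (7,5)

Row 1: attacked by (3,3)→{1,3,5}; (4,7)→{4,7}; (5,4)→{4}; (6,1)→{1,6}; (7,5)→{5}. Safe: 2. Place at column 2.
Row 2: attacked by (1,2)→{1,2,3}; (3,3)→{2,3,4}; (4,7)→{5,7}; (5,4)→{1,4,7}; (6,1)→{1,5}; (7,5)→{5}. Safe: 6. Place at column 6.
Columns [2, 6, 3, 7, 4, 1, 5], r−c [-1, -4, 0, -3, 1, 5, 2], r+c [3, 8, 6, 11, 9, 7, 12] are all distinct, so no two queens attack.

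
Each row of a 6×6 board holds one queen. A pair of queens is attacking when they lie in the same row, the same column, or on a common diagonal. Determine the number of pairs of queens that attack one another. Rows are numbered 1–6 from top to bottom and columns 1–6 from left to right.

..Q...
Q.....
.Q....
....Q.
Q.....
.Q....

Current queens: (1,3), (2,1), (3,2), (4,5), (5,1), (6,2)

4

Same column: (2,1)–(5,1) (column 1); (3,2)–(6,2) (column 2).
Same diagonal: (2,1)–(3,2) (|2−3| = |1−2| = 1); (5,1)–(6,2) (|5−6| = |1−2| = 1).
Total attacking pairs: 4.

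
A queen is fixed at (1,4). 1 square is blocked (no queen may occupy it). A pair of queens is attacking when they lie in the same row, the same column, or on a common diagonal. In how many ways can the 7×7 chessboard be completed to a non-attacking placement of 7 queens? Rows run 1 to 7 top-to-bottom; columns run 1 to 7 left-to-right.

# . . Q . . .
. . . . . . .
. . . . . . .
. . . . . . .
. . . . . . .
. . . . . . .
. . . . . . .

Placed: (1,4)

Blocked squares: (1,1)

Branch on row 2: col 1 → 2; col 2 → 1; col 6 → 1; col 7 → 2.
Sum: 2 + 1 + 1 + 2 = 6.

6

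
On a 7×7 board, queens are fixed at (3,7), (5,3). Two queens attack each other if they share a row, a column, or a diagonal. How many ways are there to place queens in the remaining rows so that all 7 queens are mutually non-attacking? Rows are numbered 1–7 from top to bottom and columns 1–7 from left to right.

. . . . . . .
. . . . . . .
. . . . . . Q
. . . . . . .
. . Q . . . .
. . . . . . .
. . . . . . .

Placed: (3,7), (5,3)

2

Branch on row 1: col 1 → 0; col 2 → 0; col 4 → 1; col 6 → 1.
Sum: 0 + 0 + 1 + 1 = 2.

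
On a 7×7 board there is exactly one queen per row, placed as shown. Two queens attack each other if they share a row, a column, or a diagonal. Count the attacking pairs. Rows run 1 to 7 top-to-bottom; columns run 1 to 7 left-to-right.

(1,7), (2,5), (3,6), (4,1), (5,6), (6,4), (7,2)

Same column: (3,6)–(5,6) (column 6).
Same diagonal: (2,5)–(3,6) (|2−3| = |5−6| = 1); (3,6)–(7,2) (|3−7| = |6−2| = 4).
Total attacking pairs: 3.

3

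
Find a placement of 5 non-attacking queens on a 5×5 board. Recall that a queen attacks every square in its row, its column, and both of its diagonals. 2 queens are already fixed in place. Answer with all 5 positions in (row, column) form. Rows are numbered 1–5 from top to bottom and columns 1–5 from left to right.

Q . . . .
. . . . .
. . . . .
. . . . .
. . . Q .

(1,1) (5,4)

Row 2: attacked by (1,1)→{1,2}; (5,4)→{1,4}. Safe: 3, 5. Place at column 3.
Row 3: attacked by (1,1)→{1,3}; (2,3)→{2,3,4}; (5,4)→{2,4}. Safe: 5. Place at column 5.
Row 4: attacked by (1,1)→{1,4}; (2,3)→{1,3,5}; (3,5)→{4,5}; (5,4)→{3,4,5}. Safe: 2. Place at column 2.
Columns [1, 3, 5, 2, 4], r−c [0, -1, -2, 2, 1], r+c [2, 5, 8, 6, 9] are all distinct, so no two queens attack.

(1,1) (2,3) (3,5) (4,2) (5,4)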